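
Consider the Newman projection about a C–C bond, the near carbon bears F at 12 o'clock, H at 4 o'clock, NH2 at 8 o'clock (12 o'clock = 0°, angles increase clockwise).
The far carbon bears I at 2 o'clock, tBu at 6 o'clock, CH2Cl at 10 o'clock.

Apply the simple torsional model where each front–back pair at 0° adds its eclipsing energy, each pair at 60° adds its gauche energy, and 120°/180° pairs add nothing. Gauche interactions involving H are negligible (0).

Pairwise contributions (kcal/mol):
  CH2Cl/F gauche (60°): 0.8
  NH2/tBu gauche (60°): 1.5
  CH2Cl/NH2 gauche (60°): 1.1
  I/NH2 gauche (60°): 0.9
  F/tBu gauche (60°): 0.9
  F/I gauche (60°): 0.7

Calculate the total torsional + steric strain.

4.1 kcal/mol

This conformer (staggered): F–I gauche, F–CH2Cl gauche, NH2–tBu gauche, NH2–CH2Cl gauche; 0.7 + 0.8 + 1.5 + 1.1 = 4.1 kcal/mol.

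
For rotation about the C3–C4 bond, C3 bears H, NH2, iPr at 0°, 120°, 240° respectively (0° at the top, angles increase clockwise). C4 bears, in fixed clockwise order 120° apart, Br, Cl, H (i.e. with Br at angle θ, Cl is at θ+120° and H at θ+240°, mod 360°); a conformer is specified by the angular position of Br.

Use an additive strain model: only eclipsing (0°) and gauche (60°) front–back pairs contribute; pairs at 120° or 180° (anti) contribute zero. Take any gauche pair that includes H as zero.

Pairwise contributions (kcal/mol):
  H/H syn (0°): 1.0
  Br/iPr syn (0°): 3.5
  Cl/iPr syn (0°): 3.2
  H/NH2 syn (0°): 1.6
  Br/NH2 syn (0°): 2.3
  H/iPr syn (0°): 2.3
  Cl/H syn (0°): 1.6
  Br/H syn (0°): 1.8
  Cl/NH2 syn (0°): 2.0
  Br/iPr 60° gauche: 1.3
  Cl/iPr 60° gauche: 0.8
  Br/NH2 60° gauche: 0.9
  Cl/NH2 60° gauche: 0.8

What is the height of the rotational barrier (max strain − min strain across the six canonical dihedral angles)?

Br at 0° is eclipsed. H at 0° is eclipsed with Br at 0° (1.8); NH2 at 120° is eclipsed with Cl at 120° (2.0); iPr at 240° is eclipsed with H at 240° (2.3). Total 6.1 kcal/mol.
Br at 60° is staggered. NH2 at 120° is gauche with Br at 60° (0.9); NH2 at 120° is gauche with Cl at 180° (0.8); iPr at 240° is gauche with Cl at 180° (0.8). Total 2.5 kcal/mol.
Br at 120° is eclipsed. H at 0° is eclipsed with H at 0° (1.0); NH2 at 120° is eclipsed with Br at 120° (2.3); iPr at 240° is eclipsed with Cl at 240° (3.2). Total 6.5 kcal/mol.
Br at 180° is staggered. NH2 at 120° is gauche with Br at 180° (0.9); iPr at 240° is gauche with Br at 180° (1.3); iPr at 240° is gauche with Cl at 300° (0.8). Total 3.0 kcal/mol.
Br at 240° is eclipsed. H at 0° is eclipsed with Cl at 0° (1.6); NH2 at 120° is eclipsed with H at 120° (1.6); iPr at 240° is eclipsed with Br at 240° (3.5). Total 6.7 kcal/mol.
Br at 300° is staggered. NH2 at 120° is gauche with Cl at 60° (0.8); iPr at 240° is gauche with Br at 300° (1.3). Total 2.1 kcal/mol.
Max at 240° (6.7 kcal/mol), min at 300° (2.1 kcal/mol); barrier = 4.6 kcal/mol.

4.6 kcal/mol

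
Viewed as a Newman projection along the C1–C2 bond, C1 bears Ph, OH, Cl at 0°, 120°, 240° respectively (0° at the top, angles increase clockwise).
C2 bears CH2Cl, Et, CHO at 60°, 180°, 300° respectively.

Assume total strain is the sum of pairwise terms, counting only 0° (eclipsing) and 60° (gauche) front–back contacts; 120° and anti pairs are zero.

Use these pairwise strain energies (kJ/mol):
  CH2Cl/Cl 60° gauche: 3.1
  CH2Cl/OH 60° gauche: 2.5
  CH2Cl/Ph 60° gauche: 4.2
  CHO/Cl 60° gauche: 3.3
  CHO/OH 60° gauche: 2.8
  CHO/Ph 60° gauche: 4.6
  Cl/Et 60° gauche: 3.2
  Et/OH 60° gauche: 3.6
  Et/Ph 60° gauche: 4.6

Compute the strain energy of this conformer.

This conformer (staggered): Ph–CH2Cl gauche, Ph–CHO gauche, OH–CH2Cl gauche, OH–Et gauche, Cl–Et gauche, Cl–CHO gauche; 4.2 + 4.6 + 2.5 + 3.6 + 3.2 + 3.3 = 21.4 kJ/mol.

21.4 kJ/mol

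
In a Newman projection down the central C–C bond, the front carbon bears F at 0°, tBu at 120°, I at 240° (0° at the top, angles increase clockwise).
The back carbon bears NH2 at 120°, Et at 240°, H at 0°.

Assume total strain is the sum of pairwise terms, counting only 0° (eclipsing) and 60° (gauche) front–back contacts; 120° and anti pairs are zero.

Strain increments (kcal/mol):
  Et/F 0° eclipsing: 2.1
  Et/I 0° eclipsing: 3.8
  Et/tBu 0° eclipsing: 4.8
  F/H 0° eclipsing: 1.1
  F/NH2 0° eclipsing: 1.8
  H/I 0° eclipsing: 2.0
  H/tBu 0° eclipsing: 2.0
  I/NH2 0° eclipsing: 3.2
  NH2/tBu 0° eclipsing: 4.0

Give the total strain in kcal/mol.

This conformer (eclipsed): F(0°)/H(0°) eclipsed 1.1; tBu(120°)/NH2(120°) eclipsed 4.0; I(240°)/Et(240°) eclipsed 3.8 → 8.9 kcal/mol.

8.9 kcal/mol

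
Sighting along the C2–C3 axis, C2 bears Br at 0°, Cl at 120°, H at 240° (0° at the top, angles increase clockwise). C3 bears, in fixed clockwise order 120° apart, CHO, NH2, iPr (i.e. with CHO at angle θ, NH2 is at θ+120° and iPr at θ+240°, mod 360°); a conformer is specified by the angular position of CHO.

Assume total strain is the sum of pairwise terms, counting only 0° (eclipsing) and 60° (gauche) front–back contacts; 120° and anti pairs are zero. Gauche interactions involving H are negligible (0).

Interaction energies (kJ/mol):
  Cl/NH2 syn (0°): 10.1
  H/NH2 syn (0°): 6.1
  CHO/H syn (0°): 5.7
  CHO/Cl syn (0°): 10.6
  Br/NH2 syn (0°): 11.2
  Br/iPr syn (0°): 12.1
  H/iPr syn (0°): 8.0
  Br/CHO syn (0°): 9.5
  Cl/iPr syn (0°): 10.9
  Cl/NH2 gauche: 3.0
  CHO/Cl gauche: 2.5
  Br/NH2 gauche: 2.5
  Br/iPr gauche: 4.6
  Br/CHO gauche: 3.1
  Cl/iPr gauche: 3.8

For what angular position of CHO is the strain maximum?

CHO at 0° (eclipsed): Br(0°)/CHO(0°) eclipsed 9.5; Cl(120°)/NH2(120°) eclipsed 10.1; H(240°)/iPr(240°) eclipsed 8.0 → 27.6 kJ/mol.
CHO at 60° (staggered): Br(0°)/CHO(60°) gauche 3.1; Br(0°)/iPr(300°) gauche 4.6; Cl(120°)/CHO(60°) gauche 2.5; Cl(120°)/NH2(180°) gauche 3.0 → 13.2 kJ/mol.
CHO at 120° (eclipsed): Br(0°)/iPr(0°) eclipsed 12.1; Cl(120°)/CHO(120°) eclipsed 10.6; H(240°)/NH2(240°) eclipsed 6.1 → 28.8 kJ/mol.
CHO at 180° (staggered): Br(0°)/NH2(300°) gauche 2.5; Br(0°)/iPr(60°) gauche 4.6; Cl(120°)/CHO(180°) gauche 2.5; Cl(120°)/iPr(60°) gauche 3.8 → 13.4 kJ/mol.
CHO at 240° (eclipsed): Br(0°)/NH2(0°) eclipsed 11.2; Cl(120°)/iPr(120°) eclipsed 10.9; H(240°)/CHO(240°) eclipsed 5.7 → 27.8 kJ/mol.
CHO at 300° (staggered): Br(0°)/CHO(300°) gauche 3.1; Br(0°)/NH2(60°) gauche 2.5; Cl(120°)/NH2(60°) gauche 3.0; Cl(120°)/iPr(180°) gauche 3.8 → 12.4 kJ/mol.
The maximum (28.8 kJ/mol) occurs with CHO at 120°.

120°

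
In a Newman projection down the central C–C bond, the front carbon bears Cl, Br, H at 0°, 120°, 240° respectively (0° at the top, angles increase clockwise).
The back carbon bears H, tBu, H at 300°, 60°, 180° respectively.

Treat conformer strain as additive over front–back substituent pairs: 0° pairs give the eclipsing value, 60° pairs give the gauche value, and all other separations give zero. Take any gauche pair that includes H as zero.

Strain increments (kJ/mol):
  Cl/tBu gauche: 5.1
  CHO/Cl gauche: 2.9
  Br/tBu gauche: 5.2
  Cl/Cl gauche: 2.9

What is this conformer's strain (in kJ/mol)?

10.3 kJ/mol

This conformer is staggered. Cl at 0° is gauche with tBu at 60° (5.1); Br at 120° is gauche with tBu at 60° (5.2). Total 10.3 kJ/mol.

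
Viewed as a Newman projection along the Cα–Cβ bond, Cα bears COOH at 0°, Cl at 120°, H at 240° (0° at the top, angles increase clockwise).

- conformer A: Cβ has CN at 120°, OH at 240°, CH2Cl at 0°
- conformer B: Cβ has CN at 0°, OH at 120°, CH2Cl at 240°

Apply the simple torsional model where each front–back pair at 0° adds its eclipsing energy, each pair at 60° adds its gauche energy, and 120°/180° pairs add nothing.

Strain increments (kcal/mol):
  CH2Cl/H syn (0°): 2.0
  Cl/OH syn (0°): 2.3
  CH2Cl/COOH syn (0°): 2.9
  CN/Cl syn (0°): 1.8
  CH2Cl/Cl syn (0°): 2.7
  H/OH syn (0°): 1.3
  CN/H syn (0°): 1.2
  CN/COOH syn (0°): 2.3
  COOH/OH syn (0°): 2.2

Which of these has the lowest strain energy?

A

A (eclipsed): COOH–CH2Cl eclipsed, Cl–CN eclipsed, H–OH eclipsed; 2.9 + 1.8 + 1.3 = 6.0 kcal/mol.
B (eclipsed): COOH–CN eclipsed, Cl–OH eclipsed, H–CH2Cl eclipsed; 2.3 + 2.3 + 2.0 = 6.6 kcal/mol.
A has the lowest total (6.0 kcal/mol).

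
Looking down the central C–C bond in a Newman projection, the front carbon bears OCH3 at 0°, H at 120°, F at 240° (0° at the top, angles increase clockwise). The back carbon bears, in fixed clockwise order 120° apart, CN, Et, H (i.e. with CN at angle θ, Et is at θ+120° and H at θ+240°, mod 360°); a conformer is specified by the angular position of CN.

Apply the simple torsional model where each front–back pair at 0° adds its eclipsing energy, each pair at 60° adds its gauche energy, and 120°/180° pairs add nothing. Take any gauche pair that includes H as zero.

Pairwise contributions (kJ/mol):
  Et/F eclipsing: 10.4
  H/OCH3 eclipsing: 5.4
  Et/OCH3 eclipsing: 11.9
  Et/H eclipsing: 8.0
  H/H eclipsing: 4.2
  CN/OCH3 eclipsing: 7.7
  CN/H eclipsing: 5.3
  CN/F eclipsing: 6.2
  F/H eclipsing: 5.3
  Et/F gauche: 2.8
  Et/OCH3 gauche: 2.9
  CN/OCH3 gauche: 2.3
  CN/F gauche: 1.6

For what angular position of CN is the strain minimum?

60°

CN at 0° (eclipsed): OCH3–CN eclipsed, H–Et eclipsed, F–H eclipsed; 7.7 + 8.0 + 5.3 = 21.0 kJ/mol.
CN at 60° (staggered): OCH3–CN gauche, F–Et gauche; 2.3 + 2.8 = 5.1 kJ/mol.
CN at 120° (eclipsed): OCH3–H eclipsed, H–CN eclipsed, F–Et eclipsed; 5.4 + 5.3 + 10.4 = 21.1 kJ/mol.
CN at 180° (staggered): OCH3–Et gauche, F–CN gauche, F–Et gauche; 2.9 + 1.6 + 2.8 = 7.3 kJ/mol.
CN at 240° (eclipsed): OCH3–Et eclipsed, H–H eclipsed, F–CN eclipsed; 11.9 + 4.2 + 6.2 = 22.3 kJ/mol.
CN at 300° (staggered): OCH3–CN gauche, OCH3–Et gauche, F–CN gauche; 2.3 + 2.9 + 1.6 = 6.8 kJ/mol.
The minimum (5.1 kJ/mol) occurs with CN at 60°.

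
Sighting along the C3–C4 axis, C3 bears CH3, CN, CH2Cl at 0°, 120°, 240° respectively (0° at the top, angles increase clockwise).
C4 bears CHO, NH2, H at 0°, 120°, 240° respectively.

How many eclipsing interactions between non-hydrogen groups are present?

Non-H eclipsing pairs: CH3(0°)/CHO(0°); CN(120°)/NH2(120°) — 2 interactions.

2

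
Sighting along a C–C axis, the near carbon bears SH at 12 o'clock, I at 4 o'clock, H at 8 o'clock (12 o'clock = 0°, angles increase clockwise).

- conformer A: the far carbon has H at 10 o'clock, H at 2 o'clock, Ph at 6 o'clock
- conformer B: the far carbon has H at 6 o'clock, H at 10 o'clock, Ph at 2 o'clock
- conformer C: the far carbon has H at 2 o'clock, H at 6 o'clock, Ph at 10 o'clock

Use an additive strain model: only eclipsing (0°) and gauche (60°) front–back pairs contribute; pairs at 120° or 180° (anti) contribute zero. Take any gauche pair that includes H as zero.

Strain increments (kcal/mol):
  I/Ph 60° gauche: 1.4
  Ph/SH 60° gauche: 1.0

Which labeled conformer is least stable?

B

A is staggered. I at 120° is gauche with Ph at 180° (1.4). Total 1.4 kcal/mol.
B is staggered. SH at 0° is gauche with Ph at 60° (1.0); I at 120° is gauche with Ph at 60° (1.4). Total 2.4 kcal/mol.
C is staggered. SH at 0° is gauche with Ph at 300° (1.0). Total 1.0 kcal/mol.
B has the highest total (2.4 kcal/mol).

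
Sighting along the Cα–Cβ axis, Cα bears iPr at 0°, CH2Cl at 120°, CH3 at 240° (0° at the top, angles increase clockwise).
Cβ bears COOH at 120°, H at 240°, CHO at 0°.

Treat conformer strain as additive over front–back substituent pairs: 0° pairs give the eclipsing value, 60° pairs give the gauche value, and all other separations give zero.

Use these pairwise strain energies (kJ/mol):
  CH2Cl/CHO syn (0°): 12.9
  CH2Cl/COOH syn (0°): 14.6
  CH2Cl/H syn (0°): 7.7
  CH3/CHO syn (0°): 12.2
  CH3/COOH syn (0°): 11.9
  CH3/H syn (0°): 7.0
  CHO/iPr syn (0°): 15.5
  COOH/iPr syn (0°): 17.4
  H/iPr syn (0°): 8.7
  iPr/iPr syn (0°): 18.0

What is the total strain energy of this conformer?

This conformer is eclipsed. iPr at 0° is eclipsed with CHO at 0° (15.5); CH2Cl at 120° is eclipsed with COOH at 120° (14.6); CH3 at 240° is eclipsed with H at 240° (7.0). Total 37.1 kJ/mol.

37.1 kJ/mol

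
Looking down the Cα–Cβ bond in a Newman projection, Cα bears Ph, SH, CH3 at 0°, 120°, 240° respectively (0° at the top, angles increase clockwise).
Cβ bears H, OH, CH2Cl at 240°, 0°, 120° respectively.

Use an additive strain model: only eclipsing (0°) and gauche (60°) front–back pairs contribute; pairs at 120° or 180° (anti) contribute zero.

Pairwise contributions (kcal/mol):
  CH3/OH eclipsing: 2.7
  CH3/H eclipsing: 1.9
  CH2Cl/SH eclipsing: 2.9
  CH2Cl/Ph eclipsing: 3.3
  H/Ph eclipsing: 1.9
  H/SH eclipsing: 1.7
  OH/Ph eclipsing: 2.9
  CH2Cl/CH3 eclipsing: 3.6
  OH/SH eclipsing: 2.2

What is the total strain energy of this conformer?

7.7 kcal/mol

This conformer is eclipsed. Ph at 0° is eclipsed with OH at 0° (2.9); SH at 120° is eclipsed with CH2Cl at 120° (2.9); CH3 at 240° is eclipsed with H at 240° (1.9). Total 7.7 kcal/mol.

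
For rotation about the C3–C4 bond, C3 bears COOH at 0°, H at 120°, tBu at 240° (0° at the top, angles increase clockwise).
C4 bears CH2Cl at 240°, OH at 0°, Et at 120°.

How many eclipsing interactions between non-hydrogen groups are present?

Non-H eclipsing pairs: COOH(0°)/OH(0°); tBu(240°)/CH2Cl(240°) — 2 interactions.

2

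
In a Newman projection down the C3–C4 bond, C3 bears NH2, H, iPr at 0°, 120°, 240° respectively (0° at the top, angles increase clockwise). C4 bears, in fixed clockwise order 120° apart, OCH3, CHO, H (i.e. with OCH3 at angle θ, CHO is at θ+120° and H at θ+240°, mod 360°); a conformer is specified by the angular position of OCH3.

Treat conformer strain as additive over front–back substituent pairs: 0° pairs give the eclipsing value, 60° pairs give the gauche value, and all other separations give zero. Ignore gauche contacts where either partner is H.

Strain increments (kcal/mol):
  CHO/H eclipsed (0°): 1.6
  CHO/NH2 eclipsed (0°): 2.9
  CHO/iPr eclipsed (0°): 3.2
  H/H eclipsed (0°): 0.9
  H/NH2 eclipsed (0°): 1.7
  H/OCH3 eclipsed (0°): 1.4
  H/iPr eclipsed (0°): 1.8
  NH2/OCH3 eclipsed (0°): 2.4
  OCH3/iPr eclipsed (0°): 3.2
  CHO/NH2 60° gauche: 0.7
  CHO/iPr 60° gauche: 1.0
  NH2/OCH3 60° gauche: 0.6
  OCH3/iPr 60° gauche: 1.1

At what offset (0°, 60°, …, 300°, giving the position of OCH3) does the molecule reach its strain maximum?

240°

OCH3 at 0° (eclipsed): NH2(0°)/OCH3(0°) eclipsed 2.4; H(120°)/CHO(120°) eclipsed 1.6; iPr(240°)/H(240°) eclipsed 1.8 → 5.8 kcal/mol.
OCH3 at 60° (staggered): NH2(0°)/OCH3(60°) gauche 0.6; iPr(240°)/CHO(180°) gauche 1.0 → 1.6 kcal/mol.
OCH3 at 120° (eclipsed): NH2(0°)/H(0°) eclipsed 1.7; H(120°)/OCH3(120°) eclipsed 1.4; iPr(240°)/CHO(240°) eclipsed 3.2 → 6.3 kcal/mol.
OCH3 at 180° (staggered): NH2(0°)/CHO(300°) gauche 0.7; iPr(240°)/OCH3(180°) gauche 1.1; iPr(240°)/CHO(300°) gauche 1.0 → 2.8 kcal/mol.
OCH3 at 240° (eclipsed): NH2(0°)/CHO(0°) eclipsed 2.9; H(120°)/H(120°) eclipsed 0.9; iPr(240°)/OCH3(240°) eclipsed 3.2 → 7.0 kcal/mol.
OCH3 at 300° (staggered): NH2(0°)/OCH3(300°) gauche 0.6; NH2(0°)/CHO(60°) gauche 0.7; iPr(240°)/OCH3(300°) gauche 1.1 → 2.4 kcal/mol.
The maximum (7.0 kcal/mol) occurs with OCH3 at 240°.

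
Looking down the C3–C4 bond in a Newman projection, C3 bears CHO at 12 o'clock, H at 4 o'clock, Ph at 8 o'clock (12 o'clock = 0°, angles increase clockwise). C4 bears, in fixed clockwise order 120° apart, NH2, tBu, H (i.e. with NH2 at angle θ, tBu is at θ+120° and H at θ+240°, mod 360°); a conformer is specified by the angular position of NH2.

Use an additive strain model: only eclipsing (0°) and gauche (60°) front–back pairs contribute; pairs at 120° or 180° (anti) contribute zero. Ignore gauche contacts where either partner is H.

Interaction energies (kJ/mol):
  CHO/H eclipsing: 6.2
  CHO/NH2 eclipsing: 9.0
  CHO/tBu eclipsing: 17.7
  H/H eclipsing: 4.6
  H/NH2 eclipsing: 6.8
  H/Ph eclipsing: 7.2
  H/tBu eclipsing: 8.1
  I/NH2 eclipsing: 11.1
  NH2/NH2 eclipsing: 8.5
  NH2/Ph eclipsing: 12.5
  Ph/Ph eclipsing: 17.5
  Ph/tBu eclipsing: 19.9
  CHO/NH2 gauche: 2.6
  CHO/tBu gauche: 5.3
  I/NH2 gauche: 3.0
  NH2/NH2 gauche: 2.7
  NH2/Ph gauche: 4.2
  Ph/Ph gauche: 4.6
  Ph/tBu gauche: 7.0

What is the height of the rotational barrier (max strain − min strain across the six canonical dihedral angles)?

NH2 at 0° is eclipsed. CHO at 0° is eclipsed with NH2 at 0° (9.0); H at 120° is eclipsed with tBu at 120° (8.1); Ph at 240° is eclipsed with H at 240° (7.2). Total 24.3 kJ/mol.
NH2 at 60° is staggered. CHO at 0° is gauche with NH2 at 60° (2.6); Ph at 240° is gauche with tBu at 180° (7.0). Total 9.6 kJ/mol.
NH2 at 120° is eclipsed. CHO at 0° is eclipsed with H at 0° (6.2); H at 120° is eclipsed with NH2 at 120° (6.8); Ph at 240° is eclipsed with tBu at 240° (19.9). Total 32.9 kJ/mol.
NH2 at 180° is staggered. CHO at 0° is gauche with tBu at 300° (5.3); Ph at 240° is gauche with NH2 at 180° (4.2); Ph at 240° is gauche with tBu at 300° (7.0). Total 16.5 kJ/mol.
NH2 at 240° is eclipsed. CHO at 0° is eclipsed with tBu at 0° (17.7); H at 120° is eclipsed with H at 120° (4.6); Ph at 240° is eclipsed with NH2 at 240° (12.5). Total 34.8 kJ/mol.
NH2 at 300° is staggered. CHO at 0° is gauche with NH2 at 300° (2.6); CHO at 0° is gauche with tBu at 60° (5.3); Ph at 240° is gauche with NH2 at 300° (4.2). Total 12.1 kJ/mol.
Max at 240° (34.8 kJ/mol), min at 60° (9.6 kJ/mol); barrier = 25.2 kJ/mol.

25.2 kJ/mol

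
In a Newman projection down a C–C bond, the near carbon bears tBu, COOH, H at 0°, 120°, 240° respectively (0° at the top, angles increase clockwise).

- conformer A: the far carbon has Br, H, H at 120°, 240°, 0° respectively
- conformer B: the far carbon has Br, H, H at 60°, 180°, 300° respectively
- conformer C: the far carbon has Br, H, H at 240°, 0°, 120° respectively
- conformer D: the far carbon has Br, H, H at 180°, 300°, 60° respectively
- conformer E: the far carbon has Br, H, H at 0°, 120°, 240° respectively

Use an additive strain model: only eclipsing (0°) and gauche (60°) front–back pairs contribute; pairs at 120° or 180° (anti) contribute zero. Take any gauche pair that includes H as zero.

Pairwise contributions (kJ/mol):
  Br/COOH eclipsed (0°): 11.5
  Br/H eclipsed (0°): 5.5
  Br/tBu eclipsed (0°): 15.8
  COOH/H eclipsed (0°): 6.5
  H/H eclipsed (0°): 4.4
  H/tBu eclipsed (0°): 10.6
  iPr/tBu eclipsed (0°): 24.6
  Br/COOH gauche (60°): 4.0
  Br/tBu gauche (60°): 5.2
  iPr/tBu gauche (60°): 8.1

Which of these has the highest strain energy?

E

A (eclipsed): tBu–H eclipsed, COOH–Br eclipsed, H–H eclipsed; 10.6 + 11.5 + 4.4 = 26.5 kJ/mol.
B (staggered): tBu–Br gauche, COOH–Br gauche; 5.2 + 4.0 = 9.2 kJ/mol.
C (eclipsed): tBu–H eclipsed, COOH–H eclipsed, H–Br eclipsed; 10.6 + 6.5 + 5.5 = 22.6 kJ/mol.
D (staggered): COOH–Br gauche; 4.0 = 4.0 kJ/mol.
E (eclipsed): tBu–Br eclipsed, COOH–H eclipsed, H–H eclipsed; 15.8 + 6.5 + 4.4 = 26.7 kJ/mol.
E has the highest total (26.7 kJ/mol).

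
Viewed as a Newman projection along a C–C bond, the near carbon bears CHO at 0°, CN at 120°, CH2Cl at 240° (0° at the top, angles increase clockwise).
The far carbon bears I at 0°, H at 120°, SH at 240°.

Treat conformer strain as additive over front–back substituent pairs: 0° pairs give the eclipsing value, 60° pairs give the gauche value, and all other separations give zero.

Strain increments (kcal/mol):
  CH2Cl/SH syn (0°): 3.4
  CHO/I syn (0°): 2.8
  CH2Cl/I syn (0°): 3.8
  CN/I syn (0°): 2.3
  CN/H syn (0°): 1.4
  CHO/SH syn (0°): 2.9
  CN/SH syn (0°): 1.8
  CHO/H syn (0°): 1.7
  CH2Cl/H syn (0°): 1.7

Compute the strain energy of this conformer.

This conformer (eclipsed): CHO(0°)/I(0°) eclipsed 2.8; CN(120°)/H(120°) eclipsed 1.4; CH2Cl(240°)/SH(240°) eclipsed 3.4 → 7.6 kcal/mol.

7.6 kcal/mol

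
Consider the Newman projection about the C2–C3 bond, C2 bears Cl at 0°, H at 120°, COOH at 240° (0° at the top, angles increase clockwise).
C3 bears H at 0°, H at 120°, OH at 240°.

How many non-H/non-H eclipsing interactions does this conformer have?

Non-H eclipsing pairs: COOH(240°)/OH(240°) — 1 interaction.

1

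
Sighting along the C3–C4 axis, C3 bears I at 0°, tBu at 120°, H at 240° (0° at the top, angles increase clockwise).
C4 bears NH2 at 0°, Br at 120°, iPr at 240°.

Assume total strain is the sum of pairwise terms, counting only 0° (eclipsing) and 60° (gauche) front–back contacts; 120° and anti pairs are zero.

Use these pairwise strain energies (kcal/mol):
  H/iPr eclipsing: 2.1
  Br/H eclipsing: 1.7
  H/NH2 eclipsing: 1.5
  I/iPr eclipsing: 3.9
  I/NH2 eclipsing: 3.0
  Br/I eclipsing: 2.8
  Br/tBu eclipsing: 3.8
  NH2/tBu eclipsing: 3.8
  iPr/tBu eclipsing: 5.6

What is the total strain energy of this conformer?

This conformer (eclipsed): I–NH2 eclipsed, tBu–Br eclipsed, H–iPr eclipsed; 3.0 + 3.8 + 2.1 = 8.9 kcal/mol.

8.9 kcal/mol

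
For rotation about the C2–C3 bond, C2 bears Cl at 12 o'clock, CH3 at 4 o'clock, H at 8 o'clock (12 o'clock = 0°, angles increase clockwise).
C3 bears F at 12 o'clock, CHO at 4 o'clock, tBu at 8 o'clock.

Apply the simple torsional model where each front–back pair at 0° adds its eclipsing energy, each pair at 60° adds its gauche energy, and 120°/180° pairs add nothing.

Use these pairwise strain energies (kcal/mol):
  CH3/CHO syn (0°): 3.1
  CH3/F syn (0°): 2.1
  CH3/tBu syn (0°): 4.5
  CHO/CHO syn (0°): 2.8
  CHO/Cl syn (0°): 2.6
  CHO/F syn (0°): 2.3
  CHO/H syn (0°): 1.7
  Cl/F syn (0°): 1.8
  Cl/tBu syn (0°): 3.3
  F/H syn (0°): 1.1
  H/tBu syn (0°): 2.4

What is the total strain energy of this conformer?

This conformer (eclipsed): Cl–F eclipsed, CH3–CHO eclipsed, H–tBu eclipsed; 1.8 + 3.1 + 2.4 = 7.3 kcal/mol.

7.3 kcal/mol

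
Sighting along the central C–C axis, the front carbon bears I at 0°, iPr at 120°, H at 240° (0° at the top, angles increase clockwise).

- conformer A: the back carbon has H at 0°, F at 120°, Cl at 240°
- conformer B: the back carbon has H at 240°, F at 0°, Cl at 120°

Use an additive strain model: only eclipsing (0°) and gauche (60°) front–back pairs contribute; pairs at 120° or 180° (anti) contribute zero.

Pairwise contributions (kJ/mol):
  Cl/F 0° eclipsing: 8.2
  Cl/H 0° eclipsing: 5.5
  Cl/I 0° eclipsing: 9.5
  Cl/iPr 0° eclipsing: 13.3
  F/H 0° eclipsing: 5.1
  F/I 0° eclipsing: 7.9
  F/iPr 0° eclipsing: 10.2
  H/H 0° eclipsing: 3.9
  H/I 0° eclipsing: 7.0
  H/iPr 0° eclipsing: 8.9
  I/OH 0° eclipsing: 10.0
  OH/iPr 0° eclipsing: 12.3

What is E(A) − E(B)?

-2.4 kJ/mol

A (eclipsed): I–H eclipsed, iPr–F eclipsed, H–Cl eclipsed; 7.0 + 10.2 + 5.5 = 22.7 kJ/mol.
B (eclipsed): I–F eclipsed, iPr–Cl eclipsed, H–H eclipsed; 7.9 + 13.3 + 3.9 = 25.1 kJ/mol.
E(A) − E(B) = 22.7 − 25.1 = -2.4 kJ/mol.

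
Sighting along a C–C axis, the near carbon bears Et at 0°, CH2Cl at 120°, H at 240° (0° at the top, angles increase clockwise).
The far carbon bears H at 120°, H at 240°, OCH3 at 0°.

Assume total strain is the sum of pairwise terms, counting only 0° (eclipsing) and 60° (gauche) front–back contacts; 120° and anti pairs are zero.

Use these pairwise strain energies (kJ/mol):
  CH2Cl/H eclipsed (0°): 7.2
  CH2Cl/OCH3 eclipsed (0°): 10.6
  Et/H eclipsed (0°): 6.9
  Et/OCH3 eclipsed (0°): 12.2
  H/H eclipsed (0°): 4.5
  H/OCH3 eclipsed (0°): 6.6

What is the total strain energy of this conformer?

This conformer (eclipsed): Et–OCH3 eclipsed, CH2Cl–H eclipsed, H–H eclipsed; 12.2 + 7.2 + 4.5 = 23.9 kJ/mol.

23.9 kJ/mol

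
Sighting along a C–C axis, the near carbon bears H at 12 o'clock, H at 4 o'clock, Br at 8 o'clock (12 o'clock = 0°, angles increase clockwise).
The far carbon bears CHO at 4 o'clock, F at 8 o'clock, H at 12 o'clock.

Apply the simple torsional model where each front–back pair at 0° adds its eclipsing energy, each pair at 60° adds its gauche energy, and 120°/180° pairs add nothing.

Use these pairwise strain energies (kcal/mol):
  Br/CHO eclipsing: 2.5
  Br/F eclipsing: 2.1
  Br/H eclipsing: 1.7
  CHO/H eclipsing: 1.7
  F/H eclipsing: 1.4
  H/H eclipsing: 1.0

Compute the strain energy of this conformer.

This conformer (eclipsed): H–H eclipsed, H–CHO eclipsed, Br–F eclipsed; 1.0 + 1.7 + 2.1 = 4.8 kcal/mol.

4.8 kcal/mol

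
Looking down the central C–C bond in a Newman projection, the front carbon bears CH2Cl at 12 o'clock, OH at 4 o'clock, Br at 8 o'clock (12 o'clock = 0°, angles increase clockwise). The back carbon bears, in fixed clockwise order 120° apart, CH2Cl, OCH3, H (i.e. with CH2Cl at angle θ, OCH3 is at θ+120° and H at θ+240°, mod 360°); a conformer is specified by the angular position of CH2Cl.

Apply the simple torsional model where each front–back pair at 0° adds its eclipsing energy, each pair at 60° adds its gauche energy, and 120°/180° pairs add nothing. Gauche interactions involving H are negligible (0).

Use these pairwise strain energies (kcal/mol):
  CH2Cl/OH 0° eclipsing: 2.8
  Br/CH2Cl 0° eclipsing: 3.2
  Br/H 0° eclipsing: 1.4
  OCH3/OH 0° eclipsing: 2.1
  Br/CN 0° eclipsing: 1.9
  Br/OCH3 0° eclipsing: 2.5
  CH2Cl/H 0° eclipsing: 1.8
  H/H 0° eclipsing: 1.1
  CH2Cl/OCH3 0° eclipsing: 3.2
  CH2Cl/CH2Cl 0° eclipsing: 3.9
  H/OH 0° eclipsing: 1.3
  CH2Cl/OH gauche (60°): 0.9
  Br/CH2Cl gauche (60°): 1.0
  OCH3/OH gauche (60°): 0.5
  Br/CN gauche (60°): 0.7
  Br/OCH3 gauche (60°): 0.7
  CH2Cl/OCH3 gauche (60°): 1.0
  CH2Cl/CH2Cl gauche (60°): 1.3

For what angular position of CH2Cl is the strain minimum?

CH2Cl at 0° (eclipsed): CH2Cl(0°)/CH2Cl(0°) eclipsed 3.9; OH(120°)/OCH3(120°) eclipsed 2.1; Br(240°)/H(240°) eclipsed 1.4 → 7.4 kcal/mol.
CH2Cl at 60° (staggered): CH2Cl(0°)/CH2Cl(60°) gauche 1.3; OH(120°)/CH2Cl(60°) gauche 0.9; OH(120°)/OCH3(180°) gauche 0.5; Br(240°)/OCH3(180°) gauche 0.7 → 3.4 kcal/mol.
CH2Cl at 120° (eclipsed): CH2Cl(0°)/H(0°) eclipsed 1.8; OH(120°)/CH2Cl(120°) eclipsed 2.8; Br(240°)/OCH3(240°) eclipsed 2.5 → 7.1 kcal/mol.
CH2Cl at 180° (staggered): CH2Cl(0°)/OCH3(300°) gauche 1.0; OH(120°)/CH2Cl(180°) gauche 0.9; Br(240°)/CH2Cl(180°) gauche 1.0; Br(240°)/OCH3(300°) gauche 0.7 → 3.6 kcal/mol.
CH2Cl at 240° (eclipsed): CH2Cl(0°)/OCH3(0°) eclipsed 3.2; OH(120°)/H(120°) eclipsed 1.3; Br(240°)/CH2Cl(240°) eclipsed 3.2 → 7.7 kcal/mol.
CH2Cl at 300° (staggered): CH2Cl(0°)/CH2Cl(300°) gauche 1.3; CH2Cl(0°)/OCH3(60°) gauche 1.0; OH(120°)/OCH3(60°) gauche 0.5; Br(240°)/CH2Cl(300°) gauche 1.0 → 3.8 kcal/mol.
The minimum (3.4 kcal/mol) occurs with CH2Cl at 60°.

60°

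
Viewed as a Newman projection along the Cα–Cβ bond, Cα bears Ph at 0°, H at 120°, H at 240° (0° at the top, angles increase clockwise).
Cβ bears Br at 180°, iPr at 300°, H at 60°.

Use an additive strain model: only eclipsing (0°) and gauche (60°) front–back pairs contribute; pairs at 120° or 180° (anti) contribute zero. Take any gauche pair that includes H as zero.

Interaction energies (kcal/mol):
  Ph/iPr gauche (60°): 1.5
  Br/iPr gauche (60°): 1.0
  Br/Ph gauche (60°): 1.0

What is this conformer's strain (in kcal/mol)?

This conformer (staggered): Ph–iPr gauche; 1.5 = 1.5 kcal/mol.

1.5 kcal/mol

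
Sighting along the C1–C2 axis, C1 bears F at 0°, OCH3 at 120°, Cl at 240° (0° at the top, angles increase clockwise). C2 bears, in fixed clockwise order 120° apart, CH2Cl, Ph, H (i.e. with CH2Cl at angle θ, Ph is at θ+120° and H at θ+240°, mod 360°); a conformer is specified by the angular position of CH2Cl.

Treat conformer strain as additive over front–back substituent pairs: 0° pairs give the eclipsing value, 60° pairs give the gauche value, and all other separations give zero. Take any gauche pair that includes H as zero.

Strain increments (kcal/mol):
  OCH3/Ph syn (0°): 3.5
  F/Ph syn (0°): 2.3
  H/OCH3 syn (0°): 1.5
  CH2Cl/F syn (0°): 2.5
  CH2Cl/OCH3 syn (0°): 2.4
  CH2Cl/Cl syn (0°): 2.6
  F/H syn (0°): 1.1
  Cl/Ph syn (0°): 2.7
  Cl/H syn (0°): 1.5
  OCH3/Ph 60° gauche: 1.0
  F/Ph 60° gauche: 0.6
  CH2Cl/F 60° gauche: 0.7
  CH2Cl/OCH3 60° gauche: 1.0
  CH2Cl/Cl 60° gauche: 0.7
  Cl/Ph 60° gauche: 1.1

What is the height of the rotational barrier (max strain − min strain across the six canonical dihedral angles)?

4.5 kcal/mol

CH2Cl at 0° (eclipsed): F(0°)/CH2Cl(0°) eclipsed 2.5; OCH3(120°)/Ph(120°) eclipsed 3.5; Cl(240°)/H(240°) eclipsed 1.5 → 7.5 kcal/mol.
CH2Cl at 60° (staggered): F(0°)/CH2Cl(60°) gauche 0.7; OCH3(120°)/CH2Cl(60°) gauche 1.0; OCH3(120°)/Ph(180°) gauche 1.0; Cl(240°)/Ph(180°) gauche 1.1 → 3.8 kcal/mol.
CH2Cl at 120° (eclipsed): F(0°)/H(0°) eclipsed 1.1; OCH3(120°)/CH2Cl(120°) eclipsed 2.4; Cl(240°)/Ph(240°) eclipsed 2.7 → 6.2 kcal/mol.
CH2Cl at 180° (staggered): F(0°)/Ph(300°) gauche 0.6; OCH3(120°)/CH2Cl(180°) gauche 1.0; Cl(240°)/CH2Cl(180°) gauche 0.7; Cl(240°)/Ph(300°) gauche 1.1 → 3.4 kcal/mol.
CH2Cl at 240° (eclipsed): F(0°)/Ph(0°) eclipsed 2.3; OCH3(120°)/H(120°) eclipsed 1.5; Cl(240°)/CH2Cl(240°) eclipsed 2.6 → 6.4 kcal/mol.
CH2Cl at 300° (staggered): F(0°)/CH2Cl(300°) gauche 0.7; F(0°)/Ph(60°) gauche 0.6; OCH3(120°)/Ph(60°) gauche 1.0; Cl(240°)/CH2Cl(300°) gauche 0.7 → 3.0 kcal/mol.
Max at 0° (7.5 kcal/mol), min at 300° (3.0 kcal/mol); barrier = 4.5 kcal/mol.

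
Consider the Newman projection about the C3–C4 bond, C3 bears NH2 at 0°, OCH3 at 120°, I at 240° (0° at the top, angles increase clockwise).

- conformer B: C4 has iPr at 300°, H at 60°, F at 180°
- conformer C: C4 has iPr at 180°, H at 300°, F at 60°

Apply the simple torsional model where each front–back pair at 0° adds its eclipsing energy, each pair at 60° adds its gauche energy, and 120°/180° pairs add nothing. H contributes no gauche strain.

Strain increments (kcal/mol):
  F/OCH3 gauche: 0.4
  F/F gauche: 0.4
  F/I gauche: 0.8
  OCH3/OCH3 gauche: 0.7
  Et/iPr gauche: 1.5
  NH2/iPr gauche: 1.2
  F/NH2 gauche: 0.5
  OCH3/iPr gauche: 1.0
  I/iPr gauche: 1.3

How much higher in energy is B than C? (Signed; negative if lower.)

+0.5 kcal/mol

B (staggered): NH2–iPr gauche, OCH3–F gauche, I–iPr gauche, I–F gauche; 1.2 + 0.4 + 1.3 + 0.8 = 3.7 kcal/mol.
C (staggered): NH2–F gauche, OCH3–iPr gauche, OCH3–F gauche, I–iPr gauche; 0.5 + 1.0 + 0.4 + 1.3 = 3.2 kcal/mol.
E(B) − E(C) = 3.7 − 3.2 = +0.5 kcal/mol.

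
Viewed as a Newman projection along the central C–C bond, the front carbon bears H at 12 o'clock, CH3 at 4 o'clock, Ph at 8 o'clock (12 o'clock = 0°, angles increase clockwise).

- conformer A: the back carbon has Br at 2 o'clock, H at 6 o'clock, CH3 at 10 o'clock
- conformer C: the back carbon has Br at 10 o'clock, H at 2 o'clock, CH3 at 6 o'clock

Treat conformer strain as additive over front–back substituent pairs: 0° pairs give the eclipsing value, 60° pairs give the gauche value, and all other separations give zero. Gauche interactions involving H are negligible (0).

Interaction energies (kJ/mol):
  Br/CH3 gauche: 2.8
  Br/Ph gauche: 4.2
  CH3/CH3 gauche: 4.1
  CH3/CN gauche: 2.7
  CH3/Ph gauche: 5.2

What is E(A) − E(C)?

-5.5 kJ/mol

A (staggered): CH3–Br gauche, Ph–CH3 gauche; 2.8 + 5.2 = 8.0 kJ/mol.
C (staggered): CH3–CH3 gauche, Ph–Br gauche, Ph–CH3 gauche; 4.1 + 4.2 + 5.2 = 13.5 kJ/mol.
E(A) − E(C) = 8.0 − 13.5 = -5.5 kJ/mol.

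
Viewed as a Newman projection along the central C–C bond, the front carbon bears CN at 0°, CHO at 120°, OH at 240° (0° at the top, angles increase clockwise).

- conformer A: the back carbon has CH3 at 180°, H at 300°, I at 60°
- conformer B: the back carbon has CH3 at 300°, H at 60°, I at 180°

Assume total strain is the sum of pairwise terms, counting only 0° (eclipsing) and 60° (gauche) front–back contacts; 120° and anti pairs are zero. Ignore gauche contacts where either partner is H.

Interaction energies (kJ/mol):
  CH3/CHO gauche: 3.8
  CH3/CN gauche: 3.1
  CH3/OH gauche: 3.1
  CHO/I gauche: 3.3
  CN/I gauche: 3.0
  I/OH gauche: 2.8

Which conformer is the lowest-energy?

A is staggered. CN at 0° is gauche with I at 60° (3.0); CHO at 120° is gauche with CH3 at 180° (3.8); CHO at 120° is gauche with I at 60° (3.3); OH at 240° is gauche with CH3 at 180° (3.1). Total 13.2 kJ/mol.
B is staggered. CN at 0° is gauche with CH3 at 300° (3.1); CHO at 120° is gauche with I at 180° (3.3); OH at 240° is gauche with CH3 at 300° (3.1); OH at 240° is gauche with I at 180° (2.8). Total 12.3 kJ/mol.
B has the lowest total (12.3 kJ/mol).

B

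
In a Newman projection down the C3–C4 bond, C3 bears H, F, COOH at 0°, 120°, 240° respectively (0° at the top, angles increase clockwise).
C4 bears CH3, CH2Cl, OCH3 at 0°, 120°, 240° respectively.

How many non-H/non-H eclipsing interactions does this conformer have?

2

Non-H eclipsing pairs: F(120°)/CH2Cl(120°); COOH(240°)/OCH3(240°) — 2 interactions.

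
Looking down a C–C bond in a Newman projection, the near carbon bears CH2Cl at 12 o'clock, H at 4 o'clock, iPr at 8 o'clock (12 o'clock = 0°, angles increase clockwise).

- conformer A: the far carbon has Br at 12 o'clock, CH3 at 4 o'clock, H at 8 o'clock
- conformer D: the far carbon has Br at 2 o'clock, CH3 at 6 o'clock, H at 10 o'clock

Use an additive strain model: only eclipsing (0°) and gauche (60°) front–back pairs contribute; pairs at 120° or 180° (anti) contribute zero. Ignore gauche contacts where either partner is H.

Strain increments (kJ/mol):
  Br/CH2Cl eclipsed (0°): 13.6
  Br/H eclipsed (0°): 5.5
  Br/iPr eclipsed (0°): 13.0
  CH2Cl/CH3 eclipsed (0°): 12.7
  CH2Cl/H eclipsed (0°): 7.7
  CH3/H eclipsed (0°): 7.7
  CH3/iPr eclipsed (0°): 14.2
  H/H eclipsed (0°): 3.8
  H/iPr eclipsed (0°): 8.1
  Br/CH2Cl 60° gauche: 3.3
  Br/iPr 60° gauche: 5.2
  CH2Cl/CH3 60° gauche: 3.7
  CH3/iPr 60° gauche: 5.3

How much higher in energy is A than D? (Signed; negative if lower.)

A is eclipsed. CH2Cl at 0° is eclipsed with Br at 0° (13.6); H at 120° is eclipsed with CH3 at 120° (7.7); iPr at 240° is eclipsed with H at 240° (8.1). Total 29.4 kJ/mol.
D is staggered. CH2Cl at 0° is gauche with Br at 60° (3.3); iPr at 240° is gauche with CH3 at 180° (5.3). Total 8.6 kJ/mol.
E(A) − E(D) = 29.4 − 8.6 = +20.8 kJ/mol.

+20.8 kJ/mol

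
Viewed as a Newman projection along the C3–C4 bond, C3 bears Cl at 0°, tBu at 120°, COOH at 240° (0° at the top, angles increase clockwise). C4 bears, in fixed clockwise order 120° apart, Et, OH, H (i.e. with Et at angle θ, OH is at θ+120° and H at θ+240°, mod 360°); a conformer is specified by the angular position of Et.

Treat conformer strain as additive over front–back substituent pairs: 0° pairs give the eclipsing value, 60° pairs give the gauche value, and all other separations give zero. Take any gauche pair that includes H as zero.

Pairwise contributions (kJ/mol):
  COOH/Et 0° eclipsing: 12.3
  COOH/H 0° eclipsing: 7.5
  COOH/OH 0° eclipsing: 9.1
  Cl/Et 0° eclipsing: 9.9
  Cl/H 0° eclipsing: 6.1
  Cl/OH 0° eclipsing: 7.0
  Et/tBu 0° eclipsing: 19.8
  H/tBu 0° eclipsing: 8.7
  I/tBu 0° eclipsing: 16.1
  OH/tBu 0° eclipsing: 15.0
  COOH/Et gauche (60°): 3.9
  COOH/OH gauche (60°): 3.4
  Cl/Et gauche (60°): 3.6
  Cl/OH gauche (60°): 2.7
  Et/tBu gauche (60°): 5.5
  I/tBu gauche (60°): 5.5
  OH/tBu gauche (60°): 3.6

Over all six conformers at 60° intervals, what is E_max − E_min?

Et at 0° (eclipsed): Cl(0°)/Et(0°) eclipsed 9.9; tBu(120°)/OH(120°) eclipsed 15.0; COOH(240°)/H(240°) eclipsed 7.5 → 32.4 kJ/mol.
Et at 60° (staggered): Cl(0°)/Et(60°) gauche 3.6; tBu(120°)/Et(60°) gauche 5.5; tBu(120°)/OH(180°) gauche 3.6; COOH(240°)/OH(180°) gauche 3.4 → 16.1 kJ/mol.
Et at 120° (eclipsed): Cl(0°)/H(0°) eclipsed 6.1; tBu(120°)/Et(120°) eclipsed 19.8; COOH(240°)/OH(240°) eclipsed 9.1 → 35.0 kJ/mol.
Et at 180° (staggered): Cl(0°)/OH(300°) gauche 2.7; tBu(120°)/Et(180°) gauche 5.5; COOH(240°)/Et(180°) gauche 3.9; COOH(240°)/OH(300°) gauche 3.4 → 15.5 kJ/mol.
Et at 240° (eclipsed): Cl(0°)/OH(0°) eclipsed 7.0; tBu(120°)/H(120°) eclipsed 8.7; COOH(240°)/Et(240°) eclipsed 12.3 → 28.0 kJ/mol.
Et at 300° (staggered): Cl(0°)/Et(300°) gauche 3.6; Cl(0°)/OH(60°) gauche 2.7; tBu(120°)/OH(60°) gauche 3.6; COOH(240°)/Et(300°) gauche 3.9 → 13.8 kJ/mol.
Max at 120° (35.0 kJ/mol), min at 300° (13.8 kJ/mol); barrier = 21.2 kJ/mol.

21.2 kJ/mol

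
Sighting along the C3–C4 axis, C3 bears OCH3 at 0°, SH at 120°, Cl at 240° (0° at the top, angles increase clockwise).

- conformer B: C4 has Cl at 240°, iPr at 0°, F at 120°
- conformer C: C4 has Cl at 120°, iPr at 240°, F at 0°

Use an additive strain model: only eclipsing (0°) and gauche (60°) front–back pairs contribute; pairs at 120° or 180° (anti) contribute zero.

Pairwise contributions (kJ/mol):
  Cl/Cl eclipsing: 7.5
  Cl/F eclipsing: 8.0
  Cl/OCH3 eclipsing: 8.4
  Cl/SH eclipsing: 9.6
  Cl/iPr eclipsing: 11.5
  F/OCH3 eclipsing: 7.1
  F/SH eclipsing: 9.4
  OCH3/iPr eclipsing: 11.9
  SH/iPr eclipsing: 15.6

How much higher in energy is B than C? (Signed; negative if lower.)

B (eclipsed): OCH3–iPr eclipsed, SH–F eclipsed, Cl–Cl eclipsed; 11.9 + 9.4 + 7.5 = 28.8 kJ/mol.
C (eclipsed): OCH3–F eclipsed, SH–Cl eclipsed, Cl–iPr eclipsed; 7.1 + 9.6 + 11.5 = 28.2 kJ/mol.
E(B) − E(C) = 28.8 − 28.2 = +0.6 kJ/mol.

+0.6 kJ/mol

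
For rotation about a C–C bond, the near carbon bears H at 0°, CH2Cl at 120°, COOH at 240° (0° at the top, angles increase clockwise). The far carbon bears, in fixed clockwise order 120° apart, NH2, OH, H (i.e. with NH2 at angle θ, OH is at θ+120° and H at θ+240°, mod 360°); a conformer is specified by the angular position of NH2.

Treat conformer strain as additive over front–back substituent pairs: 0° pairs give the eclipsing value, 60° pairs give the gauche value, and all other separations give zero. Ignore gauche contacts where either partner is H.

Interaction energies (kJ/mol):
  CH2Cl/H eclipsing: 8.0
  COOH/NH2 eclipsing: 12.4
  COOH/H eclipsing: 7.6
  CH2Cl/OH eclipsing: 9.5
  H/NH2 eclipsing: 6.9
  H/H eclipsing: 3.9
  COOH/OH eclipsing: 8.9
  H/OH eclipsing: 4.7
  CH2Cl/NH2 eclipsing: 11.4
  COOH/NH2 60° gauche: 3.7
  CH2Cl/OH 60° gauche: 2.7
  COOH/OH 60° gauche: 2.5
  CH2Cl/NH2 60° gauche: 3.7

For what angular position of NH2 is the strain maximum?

NH2 at 0° is eclipsed. H at 0° is eclipsed with NH2 at 0° (6.9); CH2Cl at 120° is eclipsed with OH at 120° (9.5); COOH at 240° is eclipsed with H at 240° (7.6). Total 24.0 kJ/mol.
NH2 at 60° is staggered. CH2Cl at 120° is gauche with NH2 at 60° (3.7); CH2Cl at 120° is gauche with OH at 180° (2.7); COOH at 240° is gauche with OH at 180° (2.5). Total 8.9 kJ/mol.
NH2 at 120° is eclipsed. H at 0° is eclipsed with H at 0° (3.9); CH2Cl at 120° is eclipsed with NH2 at 120° (11.4); COOH at 240° is eclipsed with OH at 240° (8.9). Total 24.2 kJ/mol.
NH2 at 180° is staggered. CH2Cl at 120° is gauche with NH2 at 180° (3.7); COOH at 240° is gauche with NH2 at 180° (3.7); COOH at 240° is gauche with OH at 300° (2.5). Total 9.9 kJ/mol.
NH2 at 240° is eclipsed. H at 0° is eclipsed with OH at 0° (4.7); CH2Cl at 120° is eclipsed with H at 120° (8.0); COOH at 240° is eclipsed with NH2 at 240° (12.4). Total 25.1 kJ/mol.
NH2 at 300° is staggered. CH2Cl at 120° is gauche with OH at 60° (2.7); COOH at 240° is gauche with NH2 at 300° (3.7). Total 6.4 kJ/mol.
The maximum (25.1 kJ/mol) occurs with NH2 at 240°.

240°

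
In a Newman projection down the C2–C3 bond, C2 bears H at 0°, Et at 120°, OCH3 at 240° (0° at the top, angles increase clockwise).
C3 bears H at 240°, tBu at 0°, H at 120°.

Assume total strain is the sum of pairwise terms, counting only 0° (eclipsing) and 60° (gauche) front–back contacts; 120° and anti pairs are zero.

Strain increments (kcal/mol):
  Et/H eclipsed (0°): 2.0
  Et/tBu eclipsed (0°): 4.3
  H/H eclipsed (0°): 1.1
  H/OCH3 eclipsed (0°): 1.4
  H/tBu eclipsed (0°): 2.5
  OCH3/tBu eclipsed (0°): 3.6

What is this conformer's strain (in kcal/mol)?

5.9 kcal/mol

This conformer is eclipsed. H at 0° is eclipsed with tBu at 0° (2.5); Et at 120° is eclipsed with H at 120° (2.0); OCH3 at 240° is eclipsed with H at 240° (1.4). Total 5.9 kcal/mol.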